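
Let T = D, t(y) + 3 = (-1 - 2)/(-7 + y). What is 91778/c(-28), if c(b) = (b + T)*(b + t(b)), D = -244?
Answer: 1606115/147152 ≈ 10.915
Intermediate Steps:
t(y) = -3 - 3/(-7 + y) (t(y) = -3 + (-1 - 2)/(-7 + y) = -3 - 3/(-7 + y))
T = -244
c(b) = (-244 + b)*(b + 3*(6 - b)/(-7 + b)) (c(b) = (b - 244)*(b + 3*(6 - b)/(-7 + b)) = (-244 + b)*(b + 3*(6 - b)/(-7 + b)))
91778/c(-28) = 91778/(((-4392 + (-28)³ - 254*(-28)² + 2458*(-28))/(-7 - 28))) = 91778/(((-4392 - 21952 - 254*784 - 68824)/(-35))) = 91778/((-(-4392 - 21952 - 199136 - 68824)/35)) = 91778/((-1/35*(-294304))) = 91778/(294304/35) = 91778*(35/294304) = 1606115/147152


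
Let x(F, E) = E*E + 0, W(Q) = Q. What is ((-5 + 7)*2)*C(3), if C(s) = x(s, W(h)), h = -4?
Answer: 64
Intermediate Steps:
x(F, E) = E**2 (x(F, E) = E**2 + 0 = E**2)
C(s) = 16 (C(s) = (-4)**2 = 16)
((-5 + 7)*2)*C(3) = ((-5 + 7)*2)*16 = (2*2)*16 = 4*16 = 64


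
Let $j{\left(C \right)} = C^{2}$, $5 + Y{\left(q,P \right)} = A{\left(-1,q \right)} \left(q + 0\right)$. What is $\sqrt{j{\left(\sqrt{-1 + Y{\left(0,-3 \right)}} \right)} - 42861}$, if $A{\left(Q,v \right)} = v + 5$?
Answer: $3 i \sqrt{4763} \approx 207.04 i$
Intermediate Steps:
$A{\left(Q,v \right)} = 5 + v$
$Y{\left(q,P \right)} = -5 + q \left(5 + q\right)$ ($Y{\left(q,P \right)} = -5 + \left(5 + q\right) \left(q + 0\right) = -5 + \left(5 + q\right) q = -5 + q \left(5 + q\right)$)
$\sqrt{j{\left(\sqrt{-1 + Y{\left(0,-3 \right)}} \right)} - 42861} = \sqrt{\left(\sqrt{-1 - \left(5 + 0 \left(5 + 0\right)\right)}\right)^{2} - 42861} = \sqrt{\left(\sqrt{-1 + \left(-5 + 0 \cdot 5\right)}\right)^{2} - 42861} = \sqrt{\left(\sqrt{-1 + \left(-5 + 0\right)}\right)^{2} - 42861} = \sqrt{\left(\sqrt{-1 - 5}\right)^{2} - 42861} = \sqrt{\left(\sqrt{-6}\right)^{2} - 42861} = \sqrt{\left(i \sqrt{6}\right)^{2} - 42861} = \sqrt{-6 - 42861} = \sqrt{-42867} = 3 i \sqrt{4763}$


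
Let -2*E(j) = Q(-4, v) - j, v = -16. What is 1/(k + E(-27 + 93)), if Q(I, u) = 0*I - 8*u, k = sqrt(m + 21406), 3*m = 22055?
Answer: 3/2690 + 11*sqrt(2139)/83390 ≈ 0.0072160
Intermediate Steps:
m = 22055/3 (m = (1/3)*22055 = 22055/3 ≈ 7351.7)
k = 11*sqrt(2139)/3 (k = sqrt(22055/3 + 21406) = sqrt(86273/3) = 11*sqrt(2139)/3 ≈ 169.58)
Q(I, u) = -8*u (Q(I, u) = 0 - 8*u = -8*u)
E(j) = -64 + j/2 (E(j) = -(-8*(-16) - j)/2 = -(128 - j)/2 = -64 + j/2)
1/(k + E(-27 + 93)) = 1/(11*sqrt(2139)/3 + (-64 + (-27 + 93)/2)) = 1/(11*sqrt(2139)/3 + (-64 + (1/2)*66)) = 1/(11*sqrt(2139)/3 + (-64 + 33)) = 1/(11*sqrt(2139)/3 - 31) = 1/(-31 + 11*sqrt(2139)/3)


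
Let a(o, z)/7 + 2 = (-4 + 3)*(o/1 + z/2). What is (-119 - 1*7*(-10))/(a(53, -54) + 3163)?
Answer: -49/2967 ≈ -0.016515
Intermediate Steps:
a(o, z) = -14 - 7*o - 7*z/2 (a(o, z) = -14 + 7*((-4 + 3)*(o/1 + z/2)) = -14 + 7*(-(o*1 + z*(½))) = -14 + 7*(-(o + z/2)) = -14 + 7*(-o - z/2) = -14 + (-7*o - 7*z/2) = -14 - 7*o - 7*z/2)
(-119 - 1*7*(-10))/(a(53, -54) + 3163) = (-119 - 1*7*(-10))/((-14 - 7*53 - 7/2*(-54)) + 3163) = (-119 - 7*(-10))/((-14 - 371 + 189) + 3163) = (-119 + 70)/(-196 + 3163) = -49/2967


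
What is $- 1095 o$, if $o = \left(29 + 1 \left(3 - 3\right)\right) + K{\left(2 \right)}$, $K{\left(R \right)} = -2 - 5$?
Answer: $-24090$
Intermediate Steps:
$K{\left(R \right)} = -7$ ($K{\left(R \right)} = -2 - 5 = -7$)
$o = 22$ ($o = \left(29 + 1 \left(3 - 3\right)\right) - 7 = \left(29 + 1 \cdot 0\right) - 7 = \left(29 + 0\right) - 7 = 29 - 7 = 22$)
$- 1095 o = \left(-1095\right) 22 = -24090$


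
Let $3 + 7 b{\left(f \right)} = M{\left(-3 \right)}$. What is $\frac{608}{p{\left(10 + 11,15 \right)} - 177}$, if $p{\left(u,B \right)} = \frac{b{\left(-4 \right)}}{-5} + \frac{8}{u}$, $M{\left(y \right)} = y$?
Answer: $- \frac{63840}{18527} \approx -3.4458$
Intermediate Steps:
$b{\left(f \right)} = - \frac{6}{7}$ ($b{\left(f \right)} = - \frac{3}{7} + \frac{1}{7} \left(-3\right) = - \frac{3}{7} - \frac{3}{7} = - \frac{6}{7}$)
$p{\left(u,B \right)} = \frac{6}{35} + \frac{8}{u}$ ($p{\left(u,B \right)} = - \frac{6}{7 \left(-5\right)} + \frac{8}{u} = \left(- \frac{6}{7}\right) \left(- \frac{1}{5}\right) + \frac{8}{u} = \frac{6}{35} + \frac{8}{u}$)
$\frac{608}{p{\left(10 + 11,15 \right)} - 177} = \frac{608}{\left(\frac{6}{35} + \frac{8}{10 + 11}\right) - 177} = \frac{608}{\left(\frac{6}{35} + \frac{8}{21}\right) - 177} = \frac{608}{\frac{58}{105} - 177} = \frac{608}{- \frac{18527}{105}} = 608 \left(- \frac{105}{18527}\right) = - \frac{63840}{18527}$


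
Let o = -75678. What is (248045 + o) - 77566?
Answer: 94801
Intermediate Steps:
(248045 + o) - 77566 = (248045 - 75678) - 77566 = 172367 - 77566 = 94801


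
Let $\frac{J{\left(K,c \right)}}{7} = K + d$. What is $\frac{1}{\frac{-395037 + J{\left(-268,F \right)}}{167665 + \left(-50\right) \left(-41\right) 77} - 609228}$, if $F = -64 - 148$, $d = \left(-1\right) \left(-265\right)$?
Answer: $- \frac{108505}{66104415826} \approx -1.6414 \cdot 10^{-6}$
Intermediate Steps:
$d = 265$
$F = -212$
$J{\left(K,c \right)} = 1855 + 7 K$ ($J{\left(K,c \right)} = 7 \left(K + 265\right) = 7 \left(265 + K\right) = 1855 + 7 K$)
$\frac{1}{\frac{-395037 + J{\left(-268,F \right)}}{167665 + \left(-50\right) \left(-41\right) 77} - 609228} = \frac{1}{\frac{-395037 + \left(1855 + 7 \left(-268\right)\right)}{167665 + \left(-50\right) \left(-41\right) 77} - 609228} = \frac{1}{\frac{-395037 + \left(1855 - 1876\right)}{167665 + 2050 \cdot 77} - 609228} = \frac{1}{\frac{-395037 - 21}{167665 + 157850} - 609228} = \frac{1}{- \frac{395058}{325515} - 609228} = \frac{1}{\left(-395058\right) \frac{1}{325515} - 609228} = \frac{1}{- \frac{131686}{108505} - 609228} = \frac{1}{- \frac{66104415826}{108505}} = - \frac{108505}{66104415826}$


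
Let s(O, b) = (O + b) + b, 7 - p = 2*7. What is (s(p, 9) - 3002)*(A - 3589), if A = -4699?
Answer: 24789408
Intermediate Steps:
p = -7 (p = 7 - 2*7 = 7 - 1*14 = 7 - 14 = -7)
s(O, b) = O + 2*b
(s(p, 9) - 3002)*(A - 3589) = ((-7 + 2*9) - 3002)*(-4699 - 3589) = ((-7 + 18) - 3002)*(-8288) = (11 - 3002)*(-8288) = -2991*(-8288) = 24789408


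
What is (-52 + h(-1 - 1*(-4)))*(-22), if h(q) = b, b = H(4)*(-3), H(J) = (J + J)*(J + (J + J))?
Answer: 7480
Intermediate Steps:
H(J) = 6*J² (H(J) = (2*J)*(J + 2*J) = (2*J)*(3*J) = 6*J²)
b = -288 (b = (6*4²)*(-3) = (6*16)*(-3) = 96*(-3) = -288)
h(q) = -288
(-52 + h(-1 - 1*(-4)))*(-22) = (-52 - 288)*(-22) = -340*(-22) = 7480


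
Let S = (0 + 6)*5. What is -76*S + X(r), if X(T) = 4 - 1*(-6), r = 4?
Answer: -2270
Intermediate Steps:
X(T) = 10 (X(T) = 4 + 6 = 10)
S = 30 (S = 6*5 = 30)
-76*S + X(r) = -76*30 + 10 = -2280 + 10 = -2270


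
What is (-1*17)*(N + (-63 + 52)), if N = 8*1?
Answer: 51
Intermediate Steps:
N = 8
(-1*17)*(N + (-63 + 52)) = (-1*17)*(8 + (-63 + 52)) = -17*(8 - 11) = -17*(-3) = 51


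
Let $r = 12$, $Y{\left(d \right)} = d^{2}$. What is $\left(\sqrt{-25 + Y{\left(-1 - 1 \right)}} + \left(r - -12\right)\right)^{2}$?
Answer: $\left(24 + i \sqrt{21}\right)^{2} \approx 555.0 + 219.96 i$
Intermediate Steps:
$\left(\sqrt{-25 + Y{\left(-1 - 1 \right)}} + \left(r - -12\right)\right)^{2} = \left(\sqrt{-25 + \left(-1 - 1\right)^{2}} + \left(12 - -12\right)\right)^{2} = \left(\sqrt{-25 + \left(-2\right)^{2}} + \left(12 + 12\right)\right)^{2} = \left(\sqrt{-25 + 4} + 24\right)^{2} = \left(\sqrt{-21} + 24\right)^{2} = \left(i \sqrt{21} + 24\right)^{2} = \left(24 + i \sqrt{21}\right)^{2}$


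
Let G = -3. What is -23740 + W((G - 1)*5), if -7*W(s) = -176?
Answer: -166004/7 ≈ -23715.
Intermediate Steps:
W(s) = 176/7 (W(s) = -1/7*(-176) = 176/7)
-23740 + W((G - 1)*5) = -23740 + 176/7 = -166004/7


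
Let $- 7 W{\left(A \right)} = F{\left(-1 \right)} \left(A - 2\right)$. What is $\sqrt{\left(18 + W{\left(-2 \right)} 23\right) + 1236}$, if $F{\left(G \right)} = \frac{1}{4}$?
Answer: $\frac{\sqrt{61607}}{7} \approx 35.458$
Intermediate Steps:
$F{\left(G \right)} = \frac{1}{4}$
$W{\left(A \right)} = \frac{1}{14} - \frac{A}{28}$ ($W{\left(A \right)} = - \frac{\frac{1}{4} \left(A - 2\right)}{7} = - \frac{\frac{1}{4} \left(-2 + A\right)}{7} = - \frac{- \frac{1}{2} + \frac{A}{4}}{7} = \frac{1}{14} - \frac{A}{28}$)
$\sqrt{\left(18 + W{\left(-2 \right)} 23\right) + 1236} = \sqrt{\left(18 + \left(\frac{1}{14} - - \frac{1}{14}\right) 23\right) + 1236} = \sqrt{\left(18 + \left(\frac{1}{14} + \frac{1}{14}\right) 23\right) + 1236} = \sqrt{\left(18 + \frac{1}{7} \cdot 23\right) + 1236} = \sqrt{\left(18 + \frac{23}{7}\right) + 1236} = \sqrt{\frac{149}{7} + 1236} = \sqrt{\frac{8801}{7}} = \frac{\sqrt{61607}}{7}$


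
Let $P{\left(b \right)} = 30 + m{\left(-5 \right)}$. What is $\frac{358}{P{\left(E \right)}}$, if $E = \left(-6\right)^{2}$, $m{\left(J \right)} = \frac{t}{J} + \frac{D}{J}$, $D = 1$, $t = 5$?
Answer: $\frac{895}{72} \approx 12.431$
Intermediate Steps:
$m{\left(J \right)} = \frac{6}{J}$ ($m{\left(J \right)} = \frac{5}{J} + 1 \frac{1}{J} = \frac{5}{J} + \frac{1}{J} = \frac{6}{J}$)
$E = 36$
$P{\left(b \right)} = \frac{144}{5}$ ($P{\left(b \right)} = 30 + \frac{6}{-5} = 30 + 6 \left(- \frac{1}{5}\right) = 30 - \frac{6}{5} = \frac{144}{5}$)
$\frac{358}{P{\left(E \right)}} = \frac{358}{\frac{144}{5}} = 358 \cdot \frac{5}{144} = \frac{895}{72}$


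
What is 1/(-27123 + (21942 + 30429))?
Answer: 1/25248 ≈ 3.9607e-5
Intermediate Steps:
1/(-27123 + (21942 + 30429)) = 1/(-27123 + 52371) = 1/25248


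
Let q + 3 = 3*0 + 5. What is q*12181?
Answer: 24362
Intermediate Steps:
q = 2 (q = -3 + (3*0 + 5) = -3 + (0 + 5) = -3 + 5 = 2)
q*12181 = 2*12181 = 24362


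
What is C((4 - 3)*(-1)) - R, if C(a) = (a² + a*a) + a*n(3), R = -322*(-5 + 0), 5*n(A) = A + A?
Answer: -8046/5 ≈ -1609.2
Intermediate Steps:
n(A) = 2*A/5 (n(A) = (A + A)/5 = (2*A)/5 = 2*A/5)
R = 1610 (R = -(-1610) = -322*(-5) = 1610)
C(a) = 2*a² + 6*a/5 (C(a) = (a² + a*a) + a*((⅖)*3) = (a² + a²) + a*(6/5) = 2*a² + 6*a/5)
C((4 - 3)*(-1)) - R = 2*((4 - 3)*(-1))*(3 + 5*((4 - 3)*(-1)))/5 - 1*1610 = 2*(1*(-1))*(3 + 5*(1*(-1)))/5 - 1610 = (⅖)*(-1)*(3 + 5*(-1)) - 1610 = (⅖)*(-1)*(3 - 5) - 1610 = (⅖)*(-1)*(-2) - 1610 = ⅘ - 1610 = -8046/5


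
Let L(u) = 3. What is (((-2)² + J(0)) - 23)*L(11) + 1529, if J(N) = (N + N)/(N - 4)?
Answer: 1472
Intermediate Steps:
J(N) = 2*N/(-4 + N) (J(N) = (2*N)/(-4 + N) = 2*N/(-4 + N))
(((-2)² + J(0)) - 23)*L(11) + 1529 = (((-2)² + 2*0/(-4 + 0)) - 23)*3 + 1529 = ((4 + 2*0/(-4)) - 23)*3 + 1529 = ((4 + 2*0*(-¼)) - 23)*3 + 1529 = ((4 + 0) - 23)*3 + 1529 = (4 - 23)*3 + 1529 = -19*3 + 1529 = -57 + 1529 = 1472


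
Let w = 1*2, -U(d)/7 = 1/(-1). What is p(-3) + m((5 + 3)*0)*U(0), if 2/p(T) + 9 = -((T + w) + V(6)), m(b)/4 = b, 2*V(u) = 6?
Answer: -2/11 ≈ -0.18182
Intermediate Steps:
U(d) = 7 (U(d) = -7/(-1) = -7*(-1) = 7)
V(u) = 3 (V(u) = (½)*6 = 3)
w = 2
m(b) = 4*b
p(T) = 2/(-14 - T) (p(T) = 2/(-9 - ((T + 2) + 3)) = 2/(-9 - ((2 + T) + 3)) = 2/(-9 - (5 + T)) = 2/(-9 + (-5 - T)) = 2/(-14 - T))
p(-3) + m((5 + 3)*0)*U(0) = -2/(14 - 3) + (4*((5 + 3)*0))*7 = -2/11 + (4*(8*0))*7 = -2*1/11 + (4*0)*7 = -2/11 + 0*7 = -2/11 + 0 = -2/11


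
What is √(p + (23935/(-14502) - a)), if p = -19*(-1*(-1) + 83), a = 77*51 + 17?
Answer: I*√1165453447530/14502 ≈ 74.442*I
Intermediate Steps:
a = 3944 (a = 3927 + 17 = 3944)
p = -1596 (p = -19*(1 + 83) = -19*84 = -1596)
√(p + (23935/(-14502) - a)) = √(-1596 + (23935/(-14502) - 1*3944)) = √(-1596 + (23935*(-1/14502) - 3944)) = √(-1596 + (-23935/14502 - 3944)) = √(-1596 - 57219823/14502) = √(-80365015/14502) = I*√1165453447530/14502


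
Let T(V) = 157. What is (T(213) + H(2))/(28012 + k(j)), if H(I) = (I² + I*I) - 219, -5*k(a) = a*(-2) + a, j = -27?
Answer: -270/140033 ≈ -0.0019281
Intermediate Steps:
k(a) = a/5 (k(a) = -(a*(-2) + a)/5 = -(-2*a + a)/5 = -(-1)*a/5 = a/5)
H(I) = -219 + 2*I² (H(I) = (I² + I²) - 219 = 2*I² - 219 = -219 + 2*I²)
(T(213) + H(2))/(28012 + k(j)) = (157 + (-219 + 2*2²))/(28012 + (⅕)*(-27)) = (157 + (-219 + 2*4))/(28012 - 27/5) = (157 + (-219 + 8))/(140033/5) = (157 - 211)*(5/140033) = -54*5/140033 = -270/140033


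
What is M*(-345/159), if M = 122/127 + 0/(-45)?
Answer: -14030/6731 ≈ -2.0844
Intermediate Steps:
M = 122/127 (M = 122*(1/127) + 0*(-1/45) = 122/127 + 0 = 122/127 ≈ 0.96063)
M*(-345/159) = 122*(-345/159)/127 = 122*(-345*1/159)/127 = (122/127)*(-115/53) = -14030/6731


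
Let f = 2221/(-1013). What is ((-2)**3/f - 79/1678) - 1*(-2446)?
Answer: 9129268801/3726838 ≈ 2449.6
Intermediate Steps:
f = -2221/1013 (f = 2221*(-1/1013) = -2221/1013 ≈ -2.1925)
((-2)**3/f - 79/1678) - 1*(-2446) = ((-2)**3/(-2221/1013) - 79/1678) - 1*(-2446) = (-8*(-1013/2221) - 79*1/1678) + 2446 = (8104/2221 - 79/1678) + 2446 = 13423053/3726838 + 2446 = 9129268801/3726838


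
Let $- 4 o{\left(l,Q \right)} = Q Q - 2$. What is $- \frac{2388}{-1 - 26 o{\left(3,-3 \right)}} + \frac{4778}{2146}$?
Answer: $- \frac{4912027}{95497} \approx -51.436$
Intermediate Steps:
$o{\left(l,Q \right)} = \frac{1}{2} - \frac{Q^{2}}{4}$ ($o{\left(l,Q \right)} = - \frac{Q Q - 2}{4} = - \frac{Q^{2} + \left(-3 + 1\right)}{4} = - \frac{Q^{2} - 2}{4} = - \frac{-2 + Q^{2}}{4} = \frac{1}{2} - \frac{Q^{2}}{4}$)
$- \frac{2388}{-1 - 26 o{\left(3,-3 \right)}} + \frac{4778}{2146} = - \frac{2388}{-1 - 26 \left(\frac{1}{2} - \frac{\left(-3\right)^{2}}{4}\right)} + \frac{4778}{2146} = - \frac{2388}{-1 - 26 \left(\frac{1}{2} - \frac{9}{4}\right)} + 4778 \cdot \frac{1}{2146} = - \frac{2388}{-1 - 26 \left(\frac{1}{2} - \frac{9}{4}\right)} + \frac{2389}{1073} = - \frac{2388}{-1 - - \frac{91}{2}} + \frac{2389}{1073} = - \frac{2388}{-1 + \frac{91}{2}} + \frac{2389}{1073} = - \frac{2388}{\frac{89}{2}} + \frac{2389}{1073} = \left(-2388\right) \frac{2}{89} + \frac{2389}{1073} = - \frac{4776}{89} + \frac{2389}{1073} = - \frac{4912027}{95497}$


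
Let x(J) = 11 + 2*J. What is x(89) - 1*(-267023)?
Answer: 267212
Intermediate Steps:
x(89) - 1*(-267023) = (11 + 2*89) - 1*(-267023) = (11 + 178) + 267023 = 189 + 267023 = 267212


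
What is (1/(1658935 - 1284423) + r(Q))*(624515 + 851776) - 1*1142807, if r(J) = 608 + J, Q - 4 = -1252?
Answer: -354276758253773/374512 ≈ -9.4597e+8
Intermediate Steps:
Q = -1248 (Q = 4 - 1252 = -1248)
(1/(1658935 - 1284423) + r(Q))*(624515 + 851776) - 1*1142807 = (1/(1658935 - 1284423) + (608 - 1248))*(624515 + 851776) - 1*1142807 = (1/374512 - 640)*1476291 - 1142807 = -239687679/374512*1476291 - 1142807 = -353848763318589/374512 - 1142807 = -354276758253773/374512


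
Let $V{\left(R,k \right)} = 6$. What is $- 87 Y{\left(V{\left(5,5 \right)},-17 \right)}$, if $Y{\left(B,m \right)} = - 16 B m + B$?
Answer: $-142506$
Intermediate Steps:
$Y{\left(B,m \right)} = B - 16 B m$ ($Y{\left(B,m \right)} = - 16 B m + B = B - 16 B m$)
$- 87 Y{\left(V{\left(5,5 \right)},-17 \right)} = - 87 \cdot 6 \left(1 - -272\right) = - 87 \cdot 6 \left(1 + 272\right) = - 87 \cdot 6 \cdot 273 = \left(-87\right) 1638 = -142506$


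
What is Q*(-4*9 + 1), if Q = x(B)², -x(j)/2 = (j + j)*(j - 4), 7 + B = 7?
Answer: 0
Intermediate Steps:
B = 0 (B = -7 + 7 = 0)
x(j) = -4*j*(-4 + j) (x(j) = -2*(j + j)*(j - 4) = -2*2*j*(-4 + j) = -4*j*(-4 + j))
Q = 0 (Q = (4*0*(4 - 1*0))² = (4*0*(4 + 0))² = (4*0*4)² = 0² = 0)
Q*(-4*9 + 1) = 0*(-4*9 + 1) = 0*(-36 + 1) = 0*(-35) = 0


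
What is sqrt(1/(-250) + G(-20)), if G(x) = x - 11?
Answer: I*sqrt(77510)/50 ≈ 5.5681*I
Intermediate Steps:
G(x) = -11 + x
sqrt(1/(-250) + G(-20)) = sqrt(1/(-250) + (-11 - 20)) = sqrt(-1/250 - 31) = sqrt(-7751/250) = I*sqrt(77510)/50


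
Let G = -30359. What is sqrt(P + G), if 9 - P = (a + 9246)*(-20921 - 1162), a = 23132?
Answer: 4*sqrt(44685814) ≈ 26739.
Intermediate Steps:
P = 715003383 (P = 9 - (23132 + 9246)*(-20921 - 1162) = 9 - 32378*(-22083) = 9 - 1*(-715003374) = 9 + 715003374 = 715003383)
sqrt(P + G) = sqrt(715003383 - 30359) = sqrt(714973024) = 4*sqrt(44685814)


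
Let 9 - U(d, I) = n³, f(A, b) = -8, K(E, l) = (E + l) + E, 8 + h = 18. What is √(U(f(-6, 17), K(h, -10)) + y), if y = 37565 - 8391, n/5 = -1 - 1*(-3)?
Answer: √28183 ≈ 167.88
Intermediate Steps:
n = 10 (n = 5*(-1 - 1*(-3)) = 5*(-1 + 3) = 5*2 = 10)
h = 10 (h = -8 + 18 = 10)
K(E, l) = l + 2*E
y = 29174
U(d, I) = -991 (U(d, I) = 9 - 1*10³ = 9 - 1*1000 = 9 - 1000 = -991)
√(U(f(-6, 17), K(h, -10)) + y) = √(-991 + 29174) = √28183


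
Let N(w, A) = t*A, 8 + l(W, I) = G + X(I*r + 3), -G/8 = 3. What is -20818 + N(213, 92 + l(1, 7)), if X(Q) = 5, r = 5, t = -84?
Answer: -26278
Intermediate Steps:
G = -24 (G = -8*3 = -24)
l(W, I) = -27 (l(W, I) = -8 + (-24 + 5) = -8 - 19 = -27)
N(w, A) = -84*A
-20818 + N(213, 92 + l(1, 7)) = -20818 - 84*(92 - 27) = -20818 - 84*65 = -20818 - 5460 = -26278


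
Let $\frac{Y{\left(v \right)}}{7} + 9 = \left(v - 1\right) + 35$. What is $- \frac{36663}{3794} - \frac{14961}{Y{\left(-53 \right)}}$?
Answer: $\frac{3541149}{53116} \approx 66.668$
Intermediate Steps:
$Y{\left(v \right)} = 175 + 7 v$ ($Y{\left(v \right)} = -63 + 7 \left(\left(v - 1\right) + 35\right) = -63 + 7 \left(\left(-1 + v\right) + 35\right) = -63 + 7 \left(34 + v\right) = -63 + \left(238 + 7 v\right) = 175 + 7 v$)
$- \frac{36663}{3794} - \frac{14961}{Y{\left(-53 \right)}} = - \frac{36663}{3794} - \frac{14961}{175 + 7 \left(-53\right)} = \left(-36663\right) \frac{1}{3794} - \frac{14961}{175 - 371} = - \frac{36663}{3794} - \frac{14961}{-196} = - \frac{36663}{3794} - - \frac{14961}{196} = - \frac{36663}{3794} + \frac{14961}{196} = \frac{3541149}{53116}$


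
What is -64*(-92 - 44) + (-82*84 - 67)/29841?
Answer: 259729109/29841 ≈ 8703.8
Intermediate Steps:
-64*(-92 - 44) + (-82*84 - 67)/29841 = -64*(-136) + (-6888 - 67)*(1/29841) = 8704 - 6955*1/29841 = 8704 - 6955/29841 = 259729109/29841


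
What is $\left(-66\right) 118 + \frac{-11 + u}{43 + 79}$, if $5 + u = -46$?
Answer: $- \frac{475099}{61} \approx -7788.5$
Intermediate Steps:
$u = -51$ ($u = -5 - 46 = -51$)
$\left(-66\right) 118 + \frac{-11 + u}{43 + 79} = \left(-66\right) 118 + \frac{-11 - 51}{43 + 79} = -7788 - \frac{62}{122} = -7788 - \frac{31}{61} = - \frac{475099}{61}$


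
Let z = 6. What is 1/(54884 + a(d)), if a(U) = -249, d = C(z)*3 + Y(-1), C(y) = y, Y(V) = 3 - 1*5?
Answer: 1/54635 ≈ 1.8303e-5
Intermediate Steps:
Y(V) = -2 (Y(V) = 3 - 5 = -2)
d = 16 (d = 6*3 - 2 = 18 - 2 = 16)
1/(54884 + a(d)) = 1/(54884 - 249) = 1/54635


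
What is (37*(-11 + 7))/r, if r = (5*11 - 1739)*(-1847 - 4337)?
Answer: -37/2603464 ≈ -1.4212e-5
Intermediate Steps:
r = 10413856 (r = (55 - 1739)*(-6184) = -1684*(-6184) = 10413856)
(37*(-11 + 7))/r = (37*(-11 + 7))/10413856 = (37*(-4))*(1/10413856) = -148*1/10413856 = -37/2603464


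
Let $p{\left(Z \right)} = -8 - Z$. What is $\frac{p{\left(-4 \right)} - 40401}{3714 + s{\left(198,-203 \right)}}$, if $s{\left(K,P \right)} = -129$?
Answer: $- \frac{8081}{717} \approx -11.271$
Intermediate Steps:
$\frac{p{\left(-4 \right)} - 40401}{3714 + s{\left(198,-203 \right)}} = \frac{\left(-8 - -4\right) - 40401}{3714 - 129} = \frac{\left(-8 + 4\right) - 40401}{3585} = \left(-4 - 40401\right) \frac{1}{3585} = \left(-40405\right) \frac{1}{3585} = - \frac{8081}{717}$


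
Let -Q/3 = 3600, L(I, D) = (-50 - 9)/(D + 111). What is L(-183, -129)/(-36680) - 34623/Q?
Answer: 5291401/1650600 ≈ 3.2057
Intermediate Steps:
L(I, D) = -59/(111 + D)
Q = -10800 (Q = -3*3600 = -10800)
L(-183, -129)/(-36680) - 34623/Q = -59/(111 - 129)/(-36680) - 34623/(-10800) = -59/(-18)*(-1/36680) - 34623*(-1/10800) = -59*(-1/18)*(-1/36680) + 3847/1200 = (59/18)*(-1/36680) + 3847/1200 = -59/660240 + 3847/1200 = 5291401/1650600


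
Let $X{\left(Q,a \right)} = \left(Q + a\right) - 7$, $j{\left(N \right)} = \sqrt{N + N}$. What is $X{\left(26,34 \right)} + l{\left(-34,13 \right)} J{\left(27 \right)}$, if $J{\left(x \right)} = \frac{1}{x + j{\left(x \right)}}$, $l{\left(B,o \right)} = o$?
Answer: $\frac{1338}{25} - \frac{13 \sqrt{6}}{225} \approx 53.378$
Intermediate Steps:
$j{\left(N \right)} = \sqrt{2} \sqrt{N}$ ($j{\left(N \right)} = \sqrt{2 N} = \sqrt{2} \sqrt{N}$)
$X{\left(Q,a \right)} = -7 + Q + a$
$J{\left(x \right)} = \frac{1}{x + \sqrt{2} \sqrt{x}}$
$X{\left(26,34 \right)} + l{\left(-34,13 \right)} J{\left(27 \right)} = \left(-7 + 26 + 34\right) + \frac{13}{27 + \sqrt{2} \sqrt{27}} = 53 + \frac{13}{27 + \sqrt{2} \cdot 3 \sqrt{3}} = 53 + \frac{13}{27 + 3 \sqrt{6}}$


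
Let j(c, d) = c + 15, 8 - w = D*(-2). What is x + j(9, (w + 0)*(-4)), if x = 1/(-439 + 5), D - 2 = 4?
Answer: 10415/434 ≈ 23.998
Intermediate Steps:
D = 6 (D = 2 + 4 = 6)
w = 20 (w = 8 - 6*(-2) = 8 - 1*(-12) = 8 + 12 = 20)
x = -1/434 (x = 1/(-434) = -1/434 ≈ -0.0023041)
j(c, d) = 15 + c
x + j(9, (w + 0)*(-4)) = -1/434 + (15 + 9) = -1/434 + 24 = 10415/434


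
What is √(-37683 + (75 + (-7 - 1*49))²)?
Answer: I*√37322 ≈ 193.19*I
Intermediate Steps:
√(-37683 + (75 + (-7 - 1*49))²) = √(-37683 + (75 + (-7 - 49))²) = √(-37683 + (75 - 56)²) = √(-37683 + 19²) = √(-37683 + 361) = √(-37322) = I*√37322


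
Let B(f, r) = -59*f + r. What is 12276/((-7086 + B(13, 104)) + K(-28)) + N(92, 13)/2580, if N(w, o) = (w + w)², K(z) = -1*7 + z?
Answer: 14491439/1255170 ≈ 11.545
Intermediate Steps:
K(z) = -7 + z
N(w, o) = 4*w² (N(w, o) = (2*w)² = 4*w²)
B(f, r) = r - 59*f
12276/((-7086 + B(13, 104)) + K(-28)) + N(92, 13)/2580 = 12276/((-7086 + (104 - 59*13)) + (-7 - 28)) + (4*92²)/2580 = 12276/((-7086 + (104 - 767)) - 35) + (4*8464)*(1/2580) = 12276/((-7086 - 663) - 35) + 33856*(1/2580) = 12276/(-7749 - 35) + 8464/645 = 12276/(-7784) + 8464/645 = 12276*(-1/7784) + 8464/645 = -3069/1946 + 8464/645 = 14491439/1255170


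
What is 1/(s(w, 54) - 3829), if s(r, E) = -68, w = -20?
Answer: -1/3897 ≈ -0.00025661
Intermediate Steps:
1/(s(w, 54) - 3829) = 1/(-68 - 3829) = 1/(-3897) = -1/3897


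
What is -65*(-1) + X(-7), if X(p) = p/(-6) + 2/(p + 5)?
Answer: 391/6 ≈ 65.167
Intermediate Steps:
X(p) = 2/(5 + p) - p/6 (X(p) = p*(-1/6) + 2/(5 + p) = -p/6 + 2/(5 + p) = 2/(5 + p) - p/6)
-65*(-1) + X(-7) = -65*(-1) + (12 - 1*(-7)**2 - 5*(-7))/(6*(5 - 7)) = 65 + (1/6)*(12 - 1*49 + 35)/(-2) = 65 + (1/6)*(-1/2)*(12 - 49 + 35) = 65 + (1/6)*(-1/2)*(-2) = 65 + 1/6 = 391/6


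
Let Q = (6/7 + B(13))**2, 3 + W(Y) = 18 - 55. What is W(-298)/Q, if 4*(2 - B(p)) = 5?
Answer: -6272/405 ≈ -15.486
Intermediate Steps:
B(p) = 3/4 (B(p) = 2 - 1/4*5 = 2 - 5/4 = 3/4)
W(Y) = -40 (W(Y) = -3 + (18 - 55) = -3 - 37 = -40)
Q = 2025/784 (Q = (6/7 + 3/4)**2 = (45/28)**2 = 2025/784 ≈ 2.5829)
W(-298)/Q = -40/2025/784 = -40*784/2025 = -6272/405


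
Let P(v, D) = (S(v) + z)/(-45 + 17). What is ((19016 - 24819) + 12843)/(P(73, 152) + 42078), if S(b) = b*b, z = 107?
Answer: 49280/293187 ≈ 0.16808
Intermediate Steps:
S(b) = b²
P(v, D) = -107/28 - v²/28 (P(v, D) = (v² + 107)/(-45 + 17) = (107 + v²)/(-28) = (107 + v²)*(-1/28) = -107/28 - v²/28)
((19016 - 24819) + 12843)/(P(73, 152) + 42078) = ((19016 - 24819) + 12843)/((-107/28 - 1/28*73²) + 42078) = (-5803 + 12843)/((-107/28 - 1/28*5329) + 42078) = 7040/((-107/28 - 5329/28) + 42078) = 7040/(-1359/7 + 42078) = 7040/(293187/7) = 7040*(7/293187) = 49280/293187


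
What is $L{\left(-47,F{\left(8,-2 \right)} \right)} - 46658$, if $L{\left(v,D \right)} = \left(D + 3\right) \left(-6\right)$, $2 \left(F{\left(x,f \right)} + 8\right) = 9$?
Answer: $-46655$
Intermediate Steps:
$F{\left(x,f \right)} = - \frac{7}{2}$ ($F{\left(x,f \right)} = -8 + \frac{1}{2} \cdot 9 = -8 + \frac{9}{2} = - \frac{7}{2}$)
$L{\left(v,D \right)} = -18 - 6 D$ ($L{\left(v,D \right)} = \left(3 + D\right) \left(-6\right) = -18 - 6 D$)
$L{\left(-47,F{\left(8,-2 \right)} \right)} - 46658 = \left(-18 - -21\right) - 46658 = \left(-18 + 21\right) - 46658 = 3 - 46658 = -46655$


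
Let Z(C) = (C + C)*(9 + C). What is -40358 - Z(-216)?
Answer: -129782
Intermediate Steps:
Z(C) = 2*C*(9 + C) (Z(C) = (2*C)*(9 + C) = 2*C*(9 + C))
-40358 - Z(-216) = -40358 - 2*(-216)*(9 - 216) = -40358 - 2*(-216)*(-207) = -40358 - 1*89424 = -40358 - 89424 = -129782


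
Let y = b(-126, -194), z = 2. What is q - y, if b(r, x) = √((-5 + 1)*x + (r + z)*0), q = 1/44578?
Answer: 1/44578 - 2*√194 ≈ -27.857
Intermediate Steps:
q = 1/44578 ≈ 2.2433e-5
b(r, x) = 2*√(-x) (b(r, x) = √((-5 + 1)*x + (r + 2)*0) = √(-4*x + (2 + r)*0) = √(-4*x + 0) = √(-4*x) = 2*√(-x))
y = 2*√194 (y = 2*√(-1*(-194)) = 2*√194 ≈ 27.857)
q - y = 1/44578 - 2*√194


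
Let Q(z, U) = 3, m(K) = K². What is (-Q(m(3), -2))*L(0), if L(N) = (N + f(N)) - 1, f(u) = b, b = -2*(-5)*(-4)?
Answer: 123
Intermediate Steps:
b = -40 (b = 10*(-4) = -40)
f(u) = -40
L(N) = -41 + N (L(N) = (N - 40) - 1 = (-40 + N) - 1 = -41 + N)
(-Q(m(3), -2))*L(0) = (-1*3)*(-41 + 0) = -3*(-41) = 123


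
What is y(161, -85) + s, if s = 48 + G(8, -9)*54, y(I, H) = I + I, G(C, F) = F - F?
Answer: 370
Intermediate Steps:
G(C, F) = 0
y(I, H) = 2*I
s = 48 (s = 48 + 0*54 = 48 + 0 = 48)
y(161, -85) + s = 2*161 + 48 = 322 + 48 = 370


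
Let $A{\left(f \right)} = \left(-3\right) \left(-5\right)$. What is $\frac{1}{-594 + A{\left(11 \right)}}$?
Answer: $- \frac{1}{579} \approx -0.0017271$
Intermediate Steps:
$A{\left(f \right)} = 15$
$\frac{1}{-594 + A{\left(11 \right)}} = \frac{1}{-594 + 15} = \frac{1}{-579} = - \frac{1}{579}$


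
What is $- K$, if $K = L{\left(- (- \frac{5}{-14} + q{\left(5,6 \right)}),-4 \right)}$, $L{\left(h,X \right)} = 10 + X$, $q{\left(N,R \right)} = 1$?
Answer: $-6$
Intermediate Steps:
$K = 6$ ($K = 10 - 4 = 6$)
$- K = \left(-1\right) 6 = -6$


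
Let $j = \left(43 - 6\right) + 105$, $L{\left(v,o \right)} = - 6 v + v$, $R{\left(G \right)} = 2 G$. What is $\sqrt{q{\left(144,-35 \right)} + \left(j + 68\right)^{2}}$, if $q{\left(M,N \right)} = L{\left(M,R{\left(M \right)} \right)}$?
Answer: $6 \sqrt{1205} \approx 208.28$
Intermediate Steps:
$L{\left(v,o \right)} = - 5 v$
$q{\left(M,N \right)} = - 5 M$
$j = 142$ ($j = 37 + 105 = 142$)
$\sqrt{q{\left(144,-35 \right)} + \left(j + 68\right)^{2}} = \sqrt{\left(-5\right) 144 + \left(142 + 68\right)^{2}} = \sqrt{-720 + 210^{2}} = \sqrt{-720 + 44100} = \sqrt{43380} = 6 \sqrt{1205}$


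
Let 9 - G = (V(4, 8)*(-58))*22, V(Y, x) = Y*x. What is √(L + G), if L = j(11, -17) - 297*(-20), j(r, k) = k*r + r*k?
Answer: √46407 ≈ 215.42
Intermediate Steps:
j(r, k) = 2*k*r (j(r, k) = k*r + k*r = 2*k*r)
L = 5566 (L = 2*(-17)*11 - 297*(-20) = -374 + 5940 = 5566)
G = 40841 (G = 9 - (4*8)*(-58)*22 = 9 - 32*(-58)*22 = 9 - (-1856)*22 = 9 - 1*(-40832) = 9 + 40832 = 40841)
√(L + G) = √(5566 + 40841) = √46407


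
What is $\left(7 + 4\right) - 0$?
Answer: $11$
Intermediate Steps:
$\left(7 + 4\right) - 0 = 11 + 0 = 11$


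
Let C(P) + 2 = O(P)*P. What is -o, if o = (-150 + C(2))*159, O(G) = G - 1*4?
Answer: 24804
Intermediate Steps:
O(G) = -4 + G (O(G) = G - 4 = -4 + G)
C(P) = -2 + P*(-4 + P) (C(P) = -2 + (-4 + P)*P = -2 + P*(-4 + P))
o = -24804 (o = (-150 + (-2 + 2*(-4 + 2)))*159 = (-150 + (-2 + 2*(-2)))*159 = (-150 + (-2 - 4))*159 = (-150 - 6)*159 = -156*159 = -24804)
-o = -1*(-24804) = 24804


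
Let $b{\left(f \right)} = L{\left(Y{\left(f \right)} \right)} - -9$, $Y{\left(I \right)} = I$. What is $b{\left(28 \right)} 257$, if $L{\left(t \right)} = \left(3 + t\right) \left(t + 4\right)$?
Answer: $257257$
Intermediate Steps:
$L{\left(t \right)} = \left(3 + t\right) \left(4 + t\right)$
$b{\left(f \right)} = 21 + f^{2} + 7 f$ ($b{\left(f \right)} = \left(12 + f^{2} + 7 f\right) - -9 = \left(12 + f^{2} + 7 f\right) + 9 = 21 + f^{2} + 7 f$)
$b{\left(28 \right)} 257 = \left(21 + 28^{2} + 7 \cdot 28\right) 257 = \left(21 + 784 + 196\right) 257 = 1001 \cdot 257 = 257257$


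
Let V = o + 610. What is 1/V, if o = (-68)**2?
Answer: 1/5234 ≈ 0.00019106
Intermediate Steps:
o = 4624
V = 5234 (V = 4624 + 610 = 5234)
1/V = 1/5234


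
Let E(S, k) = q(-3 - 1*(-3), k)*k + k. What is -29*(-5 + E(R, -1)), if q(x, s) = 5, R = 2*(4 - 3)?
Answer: 319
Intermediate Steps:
R = 2 (R = 2*1 = 2)
E(S, k) = 6*k (E(S, k) = 5*k + k = 6*k)
-29*(-5 + E(R, -1)) = -29*(-5 + 6*(-1)) = -29*(-5 - 6) = -29*(-11) = 319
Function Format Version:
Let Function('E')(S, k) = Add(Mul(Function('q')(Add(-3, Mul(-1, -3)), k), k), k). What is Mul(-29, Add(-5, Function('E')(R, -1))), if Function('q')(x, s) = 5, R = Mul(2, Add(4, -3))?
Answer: 319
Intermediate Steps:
R = 2 (R = Mul(2, 1) = 2)
Function('E')(S, k) = Mul(6, k) (Function('E')(S, k) = Add(Mul(5, k), k) = Mul(6, k))
Mul(-29, Add(-5, Function('E')(R, -1))) = Mul(-29, Add(-5, Mul(6, -1))) = Mul(-29, Add(-5, -6)) = Mul(-29, -11) = 319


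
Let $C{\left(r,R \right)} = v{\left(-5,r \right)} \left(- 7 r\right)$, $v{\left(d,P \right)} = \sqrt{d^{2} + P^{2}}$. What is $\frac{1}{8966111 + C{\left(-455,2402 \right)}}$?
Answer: $\frac{1280873}{11184397811153} - \frac{325 \sqrt{8282}}{1597771115879} \approx 9.6012 \cdot 10^{-8}$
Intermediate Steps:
$v{\left(d,P \right)} = \sqrt{P^{2} + d^{2}}$
$C{\left(r,R \right)} = - 7 r \sqrt{25 + r^{2}}$ ($C{\left(r,R \right)} = \sqrt{r^{2} + \left(-5\right)^{2}} \left(- 7 r\right) = \sqrt{r^{2} + 25} \left(- 7 r\right) = \sqrt{25 + r^{2}} \left(- 7 r\right) = - 7 r \sqrt{25 + r^{2}}$)
$\frac{1}{8966111 + C{\left(-455,2402 \right)}} = \frac{1}{8966111 - - 3185 \sqrt{25 + \left(-455\right)^{2}}} = \frac{1}{8966111 - - 3185 \sqrt{25 + 207025}} = \frac{1}{8966111 - - 3185 \sqrt{207050}} = \frac{1}{8966111 - - 3185 \cdot 5 \sqrt{8282}} = \frac{1}{8966111 + 15925 \sqrt{8282}}$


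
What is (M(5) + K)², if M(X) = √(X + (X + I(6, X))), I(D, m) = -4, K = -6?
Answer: (6 - √6)² ≈ 12.606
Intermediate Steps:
M(X) = √(-4 + 2*X) (M(X) = √(X + (X - 4)) = √(X + (-4 + X)) = √(-4 + 2*X))
(M(5) + K)² = (√(-4 + 2*5) - 6)² = (√(-4 + 10) - 6)² = (√6 - 6)² = (-6 + √6)²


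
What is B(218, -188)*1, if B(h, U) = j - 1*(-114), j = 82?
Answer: 196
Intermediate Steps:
B(h, U) = 196 (B(h, U) = 82 - 1*(-114) = 82 + 114 = 196)
B(218, -188)*1 = 196*1 = 196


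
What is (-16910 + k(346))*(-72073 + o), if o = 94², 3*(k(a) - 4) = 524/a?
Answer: 184946134208/173 ≈ 1.0691e+9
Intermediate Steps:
k(a) = 4 + 524/(3*a) (k(a) = 4 + (524/a)/3 = 4 + 524/(3*a))
o = 8836
(-16910 + k(346))*(-72073 + o) = (-16910 + (4 + (524/3)/346))*(-72073 + 8836) = (-16910 + (4 + (524/3)*(1/346)))*(-63237) = (-16910 + (4 + 262/519))*(-63237) = (-16910 + 2338/519)*(-63237) = -8773952/519*(-63237) = 184946134208/173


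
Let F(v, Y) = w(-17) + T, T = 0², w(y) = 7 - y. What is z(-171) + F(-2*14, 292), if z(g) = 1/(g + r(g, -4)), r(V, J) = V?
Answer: 8207/342 ≈ 23.997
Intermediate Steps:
T = 0
z(g) = 1/(2*g) (z(g) = 1/(g + g) = 1/(2*g))
F(v, Y) = 24 (F(v, Y) = (7 - 1*(-17)) + 0 = (7 + 17) + 0 = 24 + 0 = 24)
z(-171) + F(-2*14, 292) = (½)/(-171) + 24 = (½)*(-1/171) + 24 = -1/342 + 24 = 8207/342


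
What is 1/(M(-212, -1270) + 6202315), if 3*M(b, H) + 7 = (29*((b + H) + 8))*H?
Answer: 3/72894358 ≈ 4.1155e-8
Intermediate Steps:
M(b, H) = -7/3 + H*(232 + 29*H + 29*b)/3 (M(b, H) = -7/3 + ((29*((b + H) + 8))*H)/3 = -7/3 + ((29*((H + b) + 8))*H)/3 = -7/3 + ((29*(8 + H + b))*H)/3 = -7/3 + ((232 + 29*H + 29*b)*H)/3 = -7/3 + (H*(232 + 29*H + 29*b))/3 = -7/3 + H*(232 + 29*H + 29*b)/3)
1/(M(-212, -1270) + 6202315) = 1/((-7/3 + (29/3)*(-1270)² + (232/3)*(-1270) + (29/3)*(-1270)*(-212)) + 6202315) = 1/((-7/3 + (29/3)*1612900 - 294640/3 + 7807960/3) + 6202315) = 1/((-7/3 + 46774100/3 - 294640/3 + 7807960/3) + 6202315) = 1/(54287413/3 + 6202315) = 1/(72894358/3) = 3/72894358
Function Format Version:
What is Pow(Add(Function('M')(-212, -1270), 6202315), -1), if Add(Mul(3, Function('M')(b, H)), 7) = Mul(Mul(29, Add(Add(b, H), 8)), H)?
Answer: Rational(3, 72894358) ≈ 4.1155e-8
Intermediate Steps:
Function('M')(b, H) = Add(Rational(-7, 3), Mul(Rational(1, 3), H, Add(232, Mul(29, H), Mul(29, b)))) (Function('M')(b, H) = Add(Rational(-7, 3), Mul(Rational(1, 3), Mul(Mul(29, Add(Add(b, H), 8)), H))) = Add(Rational(-7, 3), Mul(Rational(1, 3), Mul(Mul(29, Add(Add(H, b), 8)), H))) = Add(Rational(-7, 3), Mul(Rational(1, 3), Mul(Mul(29, Add(8, H, b)), H))) = Add(Rational(-7, 3), Mul(Rational(1, 3), Mul(Add(232, Mul(29, H), Mul(29, b)), H))) = Add(Rational(-7, 3), Mul(Rational(1, 3), Mul(H, Add(232, Mul(29, H), Mul(29, b))))) = Add(Rational(-7, 3), Mul(Rational(1, 3), H, Add(232, Mul(29, H), Mul(29, b)))))
Pow(Add(Function('M')(-212, -1270), 6202315), -1) = Pow(Add(Add(Rational(-7, 3), Mul(Rational(29, 3), Pow(-1270, 2)), Mul(Rational(232, 3), -1270), Mul(Rational(29, 3), -1270, -212)), 6202315), -1) = Pow(Add(Add(Rational(-7, 3), Mul(Rational(29, 3), 1612900), Rational(-294640, 3), Rational(7807960, 3)), 6202315), -1) = Pow(Add(Add(Rational(-7, 3), Rational(46774100, 3), Rational(-294640, 3), Rational(7807960, 3)), 6202315), -1) = Pow(Add(Rational(54287413, 3), 6202315), -1) = Pow(Rational(72894358, 3), -1) = Rational(3, 72894358)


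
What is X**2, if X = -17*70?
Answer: 1416100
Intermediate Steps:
X = -1190
X**2 = (-1190)**2 = 1416100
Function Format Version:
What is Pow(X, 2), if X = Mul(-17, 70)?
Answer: 1416100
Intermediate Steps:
X = -1190
Pow(X, 2) = Pow(-1190, 2) = 1416100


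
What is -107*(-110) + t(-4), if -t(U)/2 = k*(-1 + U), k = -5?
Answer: 11720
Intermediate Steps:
t(U) = -10 + 10*U (t(U) = -(-10)*(-1 + U) = -2*(5 - 5*U) = -10 + 10*U)
-107*(-110) + t(-4) = -107*(-110) + (-10 + 10*(-4)) = 11770 + (-10 - 40) = 11770 - 50 = 11720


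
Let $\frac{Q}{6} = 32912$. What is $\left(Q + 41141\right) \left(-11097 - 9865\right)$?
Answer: $-5001805706$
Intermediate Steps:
$Q = 197472$ ($Q = 6 \cdot 32912 = 197472$)
$\left(Q + 41141\right) \left(-11097 - 9865\right) = \left(197472 + 41141\right) \left(-11097 - 9865\right) = 238613 \left(-20962\right) = -5001805706$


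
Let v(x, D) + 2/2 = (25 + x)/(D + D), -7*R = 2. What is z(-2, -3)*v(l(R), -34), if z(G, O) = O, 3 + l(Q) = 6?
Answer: 72/17 ≈ 4.2353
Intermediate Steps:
R = -2/7 (R = -⅐*2 = -2/7 ≈ -0.28571)
l(Q) = 3 (l(Q) = -3 + 6 = 3)
v(x, D) = -1 + (25 + x)/(2*D) (v(x, D) = -1 + (25 + x)/(D + D) = -1 + (25 + x)/((2*D)) = -1 + (25 + x)*(1/(2*D)) = -1 + (25 + x)/(2*D))
z(-2, -3)*v(l(R), -34) = -3*(25 + 3 - 2*(-34))/(2*(-34)) = -3*(-1)*(25 + 3 + 68)/(2*34) = -3*(-1)*96/(2*34) = -3*(-24/17) = 72/17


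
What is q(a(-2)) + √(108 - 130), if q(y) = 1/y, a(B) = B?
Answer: -½ + I*√22 ≈ -0.5 + 4.6904*I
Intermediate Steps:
q(a(-2)) + √(108 - 130) = 1/(-2) + √(108 - 130) = -½ + √(-22) = -½ + I*√22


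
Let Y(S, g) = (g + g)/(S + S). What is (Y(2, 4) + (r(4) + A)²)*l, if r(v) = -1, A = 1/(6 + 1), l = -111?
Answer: -14874/49 ≈ -303.55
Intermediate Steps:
Y(S, g) = g/S (Y(S, g) = (2*g)/((2*S)) = (2*g)*(1/(2*S)) = g/S)
A = ⅐ (A = 1/7 = ⅐ ≈ 0.14286)
(Y(2, 4) + (r(4) + A)²)*l = (4/2 + (-1 + ⅐)²)*(-111) = (4*(½) + (-6/7)²)*(-111) = (2 + 36/49)*(-111) = (134/49)*(-111) = -14874/49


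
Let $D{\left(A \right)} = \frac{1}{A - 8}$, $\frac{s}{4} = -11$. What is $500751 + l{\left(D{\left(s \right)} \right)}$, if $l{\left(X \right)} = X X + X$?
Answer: $\frac{1354030653}{2704} \approx 5.0075 \cdot 10^{5}$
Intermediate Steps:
$s = -44$ ($s = 4 \left(-11\right) = -44$)
$D{\left(A \right)} = \frac{1}{-8 + A}$
$l{\left(X \right)} = X + X^{2}$ ($l{\left(X \right)} = X^{2} + X = X + X^{2}$)
$500751 + l{\left(D{\left(s \right)} \right)} = 500751 + \frac{1 + \frac{1}{-8 - 44}}{-8 - 44} = 500751 + \frac{1 + \frac{1}{-52}}{-52} = 500751 - \frac{1 - \frac{1}{52}}{52} = 500751 - \frac{51}{2704} = \frac{1354030653}{2704}$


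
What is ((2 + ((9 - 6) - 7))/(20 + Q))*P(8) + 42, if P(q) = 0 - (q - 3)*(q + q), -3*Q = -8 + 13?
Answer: 558/11 ≈ 50.727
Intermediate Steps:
Q = -5/3 (Q = -(-8 + 13)/3 = -⅓*5 = -5/3 ≈ -1.6667)
P(q) = -2*q*(-3 + q) (P(q) = 0 - (-3 + q)*2*q = 0 - 2*q*(-3 + q) = -2*q*(-3 + q))
((2 + ((9 - 6) - 7))/(20 + Q))*P(8) + 42 = ((2 + ((9 - 6) - 7))/(20 - 5/3))*(2*8*(3 - 1*8)) + 42 = ((2 + (3 - 7))/(55/3))*(2*8*(3 - 8)) + 42 = ((2 - 4)*(3/55))*(2*8*(-5)) + 42 = -2*3/55*(-80) + 42 = -6/55*(-80) + 42 = 96/11 + 42 = 558/11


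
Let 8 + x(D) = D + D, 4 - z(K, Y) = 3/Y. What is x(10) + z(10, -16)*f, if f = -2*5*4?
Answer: -311/2 ≈ -155.50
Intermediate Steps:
z(K, Y) = 4 - 3/Y
f = -40 (f = -10*4 = -40)
x(D) = -8 + 2*D (x(D) = -8 + (D + D) = -8 + 2*D)
x(10) + z(10, -16)*f = (-8 + 2*10) + (4 - 3/(-16))*(-40) = (-8 + 20) + (4 - 3*(-1/16))*(-40) = 12 + (4 + 3/16)*(-40) = 12 + (67/16)*(-40) = 12 - 335/2 = -311/2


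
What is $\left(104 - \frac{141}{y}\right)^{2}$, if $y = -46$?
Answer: $\frac{24255625}{2116} \approx 11463.0$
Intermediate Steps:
$\left(104 - \frac{141}{y}\right)^{2} = \left(104 - \frac{141}{-46}\right)^{2} = \left(104 - - \frac{141}{46}\right)^{2} = \left(104 + \frac{141}{46}\right)^{2} = \left(\frac{4925}{46}\right)^{2} = \frac{24255625}{2116}$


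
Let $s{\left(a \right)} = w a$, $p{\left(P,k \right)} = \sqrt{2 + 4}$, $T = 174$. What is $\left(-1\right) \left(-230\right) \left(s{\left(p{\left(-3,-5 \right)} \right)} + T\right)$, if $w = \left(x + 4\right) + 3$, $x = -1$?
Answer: $40020 + 1380 \sqrt{6} \approx 43400.0$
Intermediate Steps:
$w = 6$ ($w = \left(-1 + 4\right) + 3 = 3 + 3 = 6$)
$p{\left(P,k \right)} = \sqrt{6}$
$s{\left(a \right)} = 6 a$
$\left(-1\right) \left(-230\right) \left(s{\left(p{\left(-3,-5 \right)} \right)} + T\right) = \left(-1\right) \left(-230\right) \left(6 \sqrt{6} + 174\right) = 230 \left(174 + 6 \sqrt{6}\right) = 40020 + 1380 \sqrt{6}$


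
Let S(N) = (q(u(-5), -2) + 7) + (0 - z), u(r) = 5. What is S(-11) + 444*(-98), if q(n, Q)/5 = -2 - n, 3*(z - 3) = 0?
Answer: -43543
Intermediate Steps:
z = 3 (z = 3 + (1/3)*0 = 3 + 0 = 3)
q(n, Q) = -10 - 5*n (q(n, Q) = 5*(-2 - n) = -10 - 5*n)
S(N) = -31 (S(N) = ((-10 - 5*5) + 7) + (0 - 1*3) = ((-10 - 25) + 7) + (0 - 3) = (-35 + 7) - 3 = -28 - 3 = -31)
S(-11) + 444*(-98) = -31 + 444*(-98) = -31 - 43512 = -43543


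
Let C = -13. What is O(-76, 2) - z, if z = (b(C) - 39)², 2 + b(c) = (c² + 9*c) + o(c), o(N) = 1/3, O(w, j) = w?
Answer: -1840/9 ≈ -204.44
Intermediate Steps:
o(N) = ⅓
b(c) = -5/3 + c² + 9*c (b(c) = -2 + ((c² + 9*c) + ⅓) = -2 + (⅓ + c² + 9*c) = -5/3 + c² + 9*c)
z = 1156/9 (z = ((-5/3 + (-13)² + 9*(-13)) - 39)² = ((-5/3 + 169 - 117) - 39)² = (151/3 - 39)² = (34/3)² = 1156/9 ≈ 128.44)
O(-76, 2) - z = -76 - 1*1156/9 = -76 - 1156/9 = -1840/9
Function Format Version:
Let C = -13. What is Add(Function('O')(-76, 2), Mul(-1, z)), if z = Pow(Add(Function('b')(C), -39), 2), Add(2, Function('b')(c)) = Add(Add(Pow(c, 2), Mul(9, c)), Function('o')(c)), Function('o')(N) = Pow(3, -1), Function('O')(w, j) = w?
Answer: Rational(-1840, 9) ≈ -204.44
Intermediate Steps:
Function('o')(N) = Rational(1, 3)
Function('b')(c) = Add(Rational(-5, 3), Pow(c, 2), Mul(9, c)) (Function('b')(c) = Add(-2, Add(Add(Pow(c, 2), Mul(9, c)), Rational(1, 3))) = Add(-2, Add(Rational(1, 3), Pow(c, 2), Mul(9, c))) = Add(Rational(-5, 3), Pow(c, 2), Mul(9, c)))
z = Rational(1156, 9) (z = Pow(Add(Add(Rational(-5, 3), Pow(-13, 2), Mul(9, -13)), -39), 2) = Pow(Add(Add(Rational(-5, 3), 169, -117), -39), 2) = Pow(Add(Rational(151, 3), -39), 2) = Pow(Rational(34, 3), 2) = Rational(1156, 9) ≈ 128.44)
Add(Function('O')(-76, 2), Mul(-1, z)) = Add(-76, Mul(-1, Rational(1156, 9))) = Add(-76, Rational(-1156, 9)) = Rational(-1840, 9)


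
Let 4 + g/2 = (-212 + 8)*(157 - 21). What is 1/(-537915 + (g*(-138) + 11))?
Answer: 1/7120544 ≈ 1.4044e-7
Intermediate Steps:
g = -55496 (g = -8 + 2*((-212 + 8)*(157 - 21)) = -8 + 2*(-204*136) = -8 + 2*(-27744) = -8 - 55488 = -55496)
1/(-537915 + (g*(-138) + 11)) = 1/(-537915 + (-55496*(-138) + 11)) = 1/(-537915 + (7658448 + 11)) = 1/(-537915 + 7658459) = 1/7120544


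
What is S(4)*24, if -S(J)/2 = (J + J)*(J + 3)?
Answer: -2688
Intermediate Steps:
S(J) = -4*J*(3 + J) (S(J) = -2*(J + J)*(J + 3) = -2*2*J*(3 + J) = -4*J*(3 + J))
S(4)*24 = -4*4*(3 + 4)*24 = -4*4*7*24 = -112*24 = -2688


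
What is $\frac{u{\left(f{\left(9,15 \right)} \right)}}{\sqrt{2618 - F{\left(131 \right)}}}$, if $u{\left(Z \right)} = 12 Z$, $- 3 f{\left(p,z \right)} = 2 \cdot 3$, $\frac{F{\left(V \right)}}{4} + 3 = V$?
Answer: $- \frac{4 \sqrt{26}}{39} \approx -0.52298$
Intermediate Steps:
$F{\left(V \right)} = -12 + 4 V$
$f{\left(p,z \right)} = -2$ ($f{\left(p,z \right)} = - \frac{2 \cdot 3}{3} = \left(- \frac{1}{3}\right) 6 = -2$)
$\frac{u{\left(f{\left(9,15 \right)} \right)}}{\sqrt{2618 - F{\left(131 \right)}}} = \frac{12 \left(-2\right)}{\sqrt{2618 - \left(-12 + 4 \cdot 131\right)}} = - \frac{24}{\sqrt{2618 - \left(-12 + 524\right)}} = - \frac{24}{\sqrt{2618 - 512}} = - \frac{24}{\sqrt{2106}} = - \frac{24}{9 \sqrt{26}} = - 24 \frac{\sqrt{26}}{234} = - \frac{4 \sqrt{26}}{39}$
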